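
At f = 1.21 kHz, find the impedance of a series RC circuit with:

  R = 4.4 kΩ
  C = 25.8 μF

Step 1 — Angular frequency: ω = 2π·f = 2π·1210 = 7603 rad/s.
Step 2 — Component impedances:
  R: Z = R = 4400 Ω
  C: Z = 1/(jωC) = -j/(ω·C) = 0 - j5.098 Ω
Step 3 — Series combination: Z_total = R + C = 4400 - j5.098 Ω = 4400∠-0.1° Ω.

Z = 4400 - j5.098 Ω = 4400∠-0.1° Ω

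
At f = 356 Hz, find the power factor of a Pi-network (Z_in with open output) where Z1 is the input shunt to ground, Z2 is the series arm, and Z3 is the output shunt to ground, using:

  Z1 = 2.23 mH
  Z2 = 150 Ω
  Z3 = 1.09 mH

Step 1 — Angular frequency: ω = 2π·f = 2π·356 = 2237 rad/s.
Step 2 — Component impedances:
  Z1: Z = jωL = j·2237·0.00223 = 0 + j4.988 Ω
  Z2: Z = R = 150 Ω
  Z3: Z = jωL = j·2237·0.00109 = 0 + j2.438 Ω
Step 3 — With open output, the series arm Z2 and the output shunt Z3 appear in series to ground: Z2 + Z3 = 150 + j2.438 Ω.
Step 4 — Parallel with input shunt Z1: Z_in = Z1 || (Z2 + Z3) = 0.1655 + j4.98 Ω = 4.983∠88.1° Ω.
Step 5 — Power factor: PF = cos(φ) = Re(Z)/|Z| = 0.1655/4.983 = 0.03321.
Step 6 — Type: Im(Z) = 4.98 ⇒ lagging (phase φ = 88.1°).

PF = 0.03321 (lagging, φ = 88.1°)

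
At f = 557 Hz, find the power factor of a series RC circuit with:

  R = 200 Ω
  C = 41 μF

Step 1 — Angular frequency: ω = 2π·f = 2π·557 = 3500 rad/s.
Step 2 — Component impedances:
  R: Z = R = 200 Ω
  C: Z = 1/(jωC) = -j/(ω·C) = 0 - j6.969 Ω
Step 3 — Series combination: Z_total = R + C = 200 - j6.969 Ω = 200.1∠-2.0° Ω.
Step 4 — Power factor: PF = cos(φ) = Re(Z)/|Z| = 200/200.12 = 0.9994.
Step 5 — Type: Im(Z) = -6.969 ⇒ leading (phase φ = -2.0°).

PF = 0.9994 (leading, φ = -2.0°)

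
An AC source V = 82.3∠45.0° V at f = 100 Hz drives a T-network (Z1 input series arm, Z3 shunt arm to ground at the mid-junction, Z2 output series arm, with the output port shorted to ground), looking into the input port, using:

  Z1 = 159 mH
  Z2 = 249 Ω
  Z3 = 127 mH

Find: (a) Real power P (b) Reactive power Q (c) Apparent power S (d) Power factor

Step 1 — Angular frequency: ω = 2π·f = 2π·100 = 628.3 rad/s.
Step 2 — Component impedances:
  Z1: Z = jωL = j·628.3·0.159 = 0 + j99.9 Ω
  Z2: Z = R = 249 Ω
  Z3: Z = jωL = j·628.3·0.127 = 0 + j79.8 Ω
Step 3 — With the output port shorted to ground, the output series arm Z2 runs from the junction to ground; the shunt arm Z3 also runs from the junction to ground. They appear in parallel: Z3 || Z2 = 23.19 + j72.36 Ω.
Step 4 — Series with input arm Z1: Z_in = Z1 + (Z3 || Z2) = 23.19 + j172.3 Ω = 173.8∠82.3° Ω.
Step 5 — Source phasor: V = 82.3∠45.0° V = 58.19 + j58.19 V.
Step 6 — Current: I = V / Z = 0.3765 - j0.2871 A = 0.4735∠-37.3° A.
Step 7 — Complex power: S = V·I* = 5.199 + j38.62 VA.
Step 8 — Real power: P = Re(S) = 5.199 W.
Step 9 — Reactive power: Q = Im(S) = 38.62 VAR.
Step 10 — Apparent power: |S| = 38.97 VA.
Step 11 — Power factor: PF = P/|S| = 0.1334 (lagging).

(a) P = 5.199 W  (b) Q = 38.62 VAR  (c) S = 38.97 VA  (d) PF = 0.1334 (lagging)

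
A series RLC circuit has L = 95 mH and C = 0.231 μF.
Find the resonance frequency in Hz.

Step 1 — Resonance condition Im(Z)=0 gives ω₀ = 1/√(LC).
Step 2 — ω₀ = 1/√(0.095·2.31e-07) = 6750 rad/s.
Step 3 — f₀ = ω₀/(2π) = 1074 Hz.

f₀ = 1074 Hz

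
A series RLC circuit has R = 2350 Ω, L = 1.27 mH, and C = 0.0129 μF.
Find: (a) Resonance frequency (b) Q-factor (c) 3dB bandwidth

Step 1 — Resonance: ω₀ = 1/√(LC) = 1/√(0.00127·1.29e-08) = 2.471e+05 rad/s.
Step 2 — f₀ = ω₀/(2π) = 3.932e+04 Hz.
Step 3 — Series Q: Q = ω₀L/R = 2.471e+05·0.00127/2350 = 0.1335.
Step 4 — Bandwidth: Δω = ω₀/Q = 1.85e+06 rad/s; BW = Δω/(2π) = 2.945e+05 Hz.

(a) f₀ = 3.932e+04 Hz  (b) Q = 0.1335  (c) BW = 2.945e+05 Hz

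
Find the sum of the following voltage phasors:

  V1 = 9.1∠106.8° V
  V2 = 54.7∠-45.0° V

Step 1 — Convert each phasor to rectangular form:
  V1 = 9.1·(cos(106.8°) + j·sin(106.8°)) = -2.63 + j8.712 V
  V2 = 54.7·(cos(-45.0°) + j·sin(-45.0°)) = 38.68 - j38.68 V
Step 2 — Sum components: V_total = 36.05 - j29.97 V.
Step 3 — Convert to polar: |V_total| = 46.88 V, ∠V_total = -39.7°.

V_total = 46.88∠-39.7° V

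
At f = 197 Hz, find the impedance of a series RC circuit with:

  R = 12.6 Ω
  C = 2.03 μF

Step 1 — Angular frequency: ω = 2π·f = 2π·197 = 1238 rad/s.
Step 2 — Component impedances:
  R: Z = R = 12.6 Ω
  C: Z = 1/(jωC) = -j/(ω·C) = 0 - j398 Ω
Step 3 — Series combination: Z_total = R + C = 12.6 - j398 Ω = 398.2∠-88.2° Ω.

Z = 12.6 - j398 Ω = 398.2∠-88.2° Ω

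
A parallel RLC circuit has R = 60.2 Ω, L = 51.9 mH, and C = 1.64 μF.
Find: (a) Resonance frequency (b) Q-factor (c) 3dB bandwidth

Step 1 — Resonance: ω₀ = 1/√(LC) = 1/√(0.0519·1.64e-06) = 3428 rad/s.
Step 2 — f₀ = ω₀/(2π) = 545.5 Hz.
Step 3 — Parallel Q: Q = R/(ω₀L) = 60.2/(3428·0.0519) = 0.3384.
Step 4 — Bandwidth: Δω = ω₀/Q = 1.013e+04 rad/s; BW = Δω/(2π) = 1612 Hz.

(a) f₀ = 545.5 Hz  (b) Q = 0.3384  (c) BW = 1612 Hz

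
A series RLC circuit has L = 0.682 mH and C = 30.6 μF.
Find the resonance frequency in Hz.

Step 1 — Resonance condition Im(Z)=0 gives ω₀ = 1/√(LC).
Step 2 — ω₀ = 1/√(0.000682·3.06e-05) = 6922 rad/s.
Step 3 — f₀ = ω₀/(2π) = 1102 Hz.

f₀ = 1102 Hz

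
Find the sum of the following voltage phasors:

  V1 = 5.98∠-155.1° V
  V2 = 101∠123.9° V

Step 1 — Convert each phasor to rectangular form:
  V1 = 5.98·(cos(-155.1°) + j·sin(-155.1°)) = -5.424 - j2.518 V
  V2 = 101·(cos(123.9°) + j·sin(123.9°)) = -56.33 + j83.83 V
Step 2 — Sum components: V_total = -61.76 + j81.31 V.
Step 3 — Convert to polar: |V_total| = 102.1 V, ∠V_total = 127.2°.

V_total = 102.1∠127.2° V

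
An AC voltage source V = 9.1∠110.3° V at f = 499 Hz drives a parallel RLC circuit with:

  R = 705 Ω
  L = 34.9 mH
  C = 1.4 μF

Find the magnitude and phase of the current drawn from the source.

Step 1 — Angular frequency: ω = 2π·f = 2π·499 = 3135 rad/s.
Step 2 — Component impedances:
  R: Z = R = 705 Ω
  L: Z = jωL = j·3135·0.0349 = 0 + j109.4 Ω
  C: Z = 1/(jωC) = -j/(ω·C) = 0 - j227.8 Ω
Step 3 — Parallel combination: 1/Z_total = 1/R + 1/L + 1/C; Z_total = 57.73 + j193.3 Ω = 201.7∠73.4° Ω.
Step 4 — Source phasor: V = 9.1∠110.3° V = -3.157 + j8.535 V.
Step 5 — Ohm's law: I = V / Z_total = (-3.157 + j8.535) / (57.73 + j193.3) = 0.03606 + j0.0271 A.
Step 6 — Convert to polar: |I| = 0.04511 A, ∠I = 36.9°.

I = 0.04511∠36.9° A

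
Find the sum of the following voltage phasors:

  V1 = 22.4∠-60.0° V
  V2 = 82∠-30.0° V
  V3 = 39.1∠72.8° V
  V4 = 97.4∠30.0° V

Step 1 — Convert each phasor to rectangular form:
  V1 = 22.4·(cos(-60.0°) + j·sin(-60.0°)) = 11.2 - j19.4 V
  V2 = 82·(cos(-30.0°) + j·sin(-30.0°)) = 71.01 - j41 V
  V3 = 39.1·(cos(72.8°) + j·sin(72.8°)) = 11.56 + j37.35 V
  V4 = 97.4·(cos(30.0°) + j·sin(30.0°)) = 84.35 + j48.7 V
Step 2 — Sum components: V_total = 178.1 + j25.65 V.
Step 3 — Convert to polar: |V_total| = 180 V, ∠V_total = 8.2°.

V_total = 180∠8.2° V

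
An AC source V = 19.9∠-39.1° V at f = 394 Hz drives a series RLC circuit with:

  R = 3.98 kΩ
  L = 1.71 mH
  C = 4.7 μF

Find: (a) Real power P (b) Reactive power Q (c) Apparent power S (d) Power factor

Step 1 — Angular frequency: ω = 2π·f = 2π·394 = 2476 rad/s.
Step 2 — Component impedances:
  R: Z = R = 3980 Ω
  L: Z = jωL = j·2476·0.00171 = 0 + j4.233 Ω
  C: Z = 1/(jωC) = -j/(ω·C) = 0 - j85.95 Ω
Step 3 — Series combination: Z_total = R + L + C = 3980 - j81.71 Ω = 3981∠-1.2° Ω.
Step 4 — Source phasor: V = 19.9∠-39.1° V = 15.44 - j12.55 V.
Step 5 — Current: I = V / Z = 0.003943 - j0.003072 A = 0.004999∠-37.9° A.
Step 6 — Complex power: S = V·I* = 0.09946 - j0.002042 VA.
Step 7 — Real power: P = Re(S) = 0.09946 W.
Step 8 — Reactive power: Q = Im(S) = -0.002042 VAR.
Step 9 — Apparent power: |S| = 0.09948 VA.
Step 10 — Power factor: PF = P/|S| = 0.9998 (leading).

(a) P = 0.09946 W  (b) Q = -0.002042 VAR  (c) S = 0.09948 VA  (d) PF = 0.9998 (leading)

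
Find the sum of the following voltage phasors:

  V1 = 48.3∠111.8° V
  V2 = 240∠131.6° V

Step 1 — Convert each phasor to rectangular form:
  V1 = 48.3·(cos(111.8°) + j·sin(111.8°)) = -17.94 + j44.85 V
  V2 = 240·(cos(131.6°) + j·sin(131.6°)) = -159.3 + j179.5 V
Step 2 — Sum components: V_total = -177.3 + j224.3 V.
Step 3 — Convert to polar: |V_total| = 285.9 V, ∠V_total = 128.3°.

V_total = 285.9∠128.3° V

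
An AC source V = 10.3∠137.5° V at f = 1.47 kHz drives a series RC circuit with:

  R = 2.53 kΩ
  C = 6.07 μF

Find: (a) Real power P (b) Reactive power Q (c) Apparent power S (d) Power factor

Step 1 — Angular frequency: ω = 2π·f = 2π·1470 = 9236 rad/s.
Step 2 — Component impedances:
  R: Z = R = 2530 Ω
  C: Z = 1/(jωC) = -j/(ω·C) = 0 - j17.84 Ω
Step 3 — Series combination: Z_total = R + C = 2530 - j17.84 Ω = 2530∠-0.4° Ω.
Step 4 — Source phasor: V = 10.3∠137.5° V = -7.594 + j6.959 V.
Step 5 — Current: I = V / Z = -0.003021 + j0.002729 A = 0.004071∠137.9° A.
Step 6 — Complex power: S = V·I* = 0.04193 - j0.0002956 VA.
Step 7 — Real power: P = Re(S) = 0.04193 W.
Step 8 — Reactive power: Q = Im(S) = -0.0002956 VAR.
Step 9 — Apparent power: |S| = 0.04193 VA.
Step 10 — Power factor: PF = P/|S| = 1 (leading).

(a) P = 0.04193 W  (b) Q = -0.0002956 VAR  (c) S = 0.04193 VA  (d) PF = 1 (leading)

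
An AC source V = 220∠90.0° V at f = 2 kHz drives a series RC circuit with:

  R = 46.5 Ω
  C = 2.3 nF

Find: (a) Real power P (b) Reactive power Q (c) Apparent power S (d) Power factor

Step 1 — Angular frequency: ω = 2π·f = 2π·2000 = 1.257e+04 rad/s.
Step 2 — Component impedances:
  R: Z = R = 46.5 Ω
  C: Z = 1/(jωC) = -j/(ω·C) = 0 - j3.46e+04 Ω
Step 3 — Series combination: Z_total = R + C = 46.5 - j3.46e+04 Ω = 3.46e+04∠-89.9° Ω.
Step 4 — Source phasor: V = 220∠90.0° V = 0 + j220 V.
Step 5 — Current: I = V / Z = -0.006359 + j8.546e-06 A = 0.006359∠179.9° A.
Step 6 — Complex power: S = V·I* = 0.00188 - j1.399 VA.
Step 7 — Real power: P = Re(S) = 0.00188 W.
Step 8 — Reactive power: Q = Im(S) = -1.399 VAR.
Step 9 — Apparent power: |S| = 1.399 VA.
Step 10 — Power factor: PF = P/|S| = 0.001344 (leading).

(a) P = 0.00188 W  (b) Q = -1.399 VAR  (c) S = 1.399 VA  (d) PF = 0.001344 (leading)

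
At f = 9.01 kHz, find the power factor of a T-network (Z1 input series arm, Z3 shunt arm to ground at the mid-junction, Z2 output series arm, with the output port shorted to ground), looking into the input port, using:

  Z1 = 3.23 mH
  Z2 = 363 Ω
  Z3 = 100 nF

Step 1 — Angular frequency: ω = 2π·f = 2π·9010 = 5.661e+04 rad/s.
Step 2 — Component impedances:
  Z1: Z = jωL = j·5.661e+04·0.00323 = 0 + j182.9 Ω
  Z2: Z = R = 363 Ω
  Z3: Z = 1/(jωC) = -j/(ω·C) = 0 - j176.6 Ω
Step 3 — With the output port shorted to ground, the output series arm Z2 runs from the junction to ground; the shunt arm Z3 also runs from the junction to ground. They appear in parallel: Z3 || Z2 = 69.5 - j142.8 Ω.
Step 4 — Series with input arm Z1: Z_in = Z1 + (Z3 || Z2) = 69.5 + j40.03 Ω = 80.21∠29.9° Ω.
Step 5 — Power factor: PF = cos(φ) = Re(Z)/|Z| = 69.5/80.21 = 0.8665.
Step 6 — Type: Im(Z) = 40.03 ⇒ lagging (phase φ = 29.9°).

PF = 0.8665 (lagging, φ = 29.9°)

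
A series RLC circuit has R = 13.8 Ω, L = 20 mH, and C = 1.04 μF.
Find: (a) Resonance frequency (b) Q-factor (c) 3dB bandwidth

Step 1 — Resonance: ω₀ = 1/√(LC) = 1/√(0.02·1.04e-06) = 6934 rad/s.
Step 2 — f₀ = ω₀/(2π) = 1104 Hz.
Step 3 — Series Q: Q = ω₀L/R = 6934·0.02/13.8 = 10.05.
Step 4 — Bandwidth: Δω = ω₀/Q = 690 rad/s; BW = Δω/(2π) = 109.8 Hz.

(a) f₀ = 1104 Hz  (b) Q = 10.05  (c) BW = 109.8 Hz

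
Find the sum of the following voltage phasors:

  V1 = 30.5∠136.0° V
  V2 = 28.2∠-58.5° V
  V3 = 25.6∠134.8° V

Step 1 — Convert each phasor to rectangular form:
  V1 = 30.5·(cos(136.0°) + j·sin(136.0°)) = -21.94 + j21.19 V
  V2 = 28.2·(cos(-58.5°) + j·sin(-58.5°)) = 14.73 - j24.04 V
  V3 = 25.6·(cos(134.8°) + j·sin(134.8°)) = -18.04 + j18.17 V
Step 2 — Sum components: V_total = -25.24 + j15.31 V.
Step 3 — Convert to polar: |V_total| = 29.52 V, ∠V_total = 148.8°.

V_total = 29.52∠148.8° V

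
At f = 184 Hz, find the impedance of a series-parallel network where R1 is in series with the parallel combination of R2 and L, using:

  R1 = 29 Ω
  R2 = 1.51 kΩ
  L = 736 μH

Step 1 — Angular frequency: ω = 2π·f = 2π·184 = 1156 rad/s.
Step 2 — Component impedances:
  R1: Z = R = 29 Ω
  R2: Z = R = 1510 Ω
  L: Z = jωL = j·1156·0.000736 = 0 + j0.8509 Ω
Step 3 — Parallel branch: R2 || L = 1/(1/R2 + 1/L) = 0.0004795 + j0.8509 Ω.
Step 4 — Series with R1: Z_total = R1 + (R2 || L) = 29 + j0.8509 Ω = 29.01∠1.7° Ω.

Z = 29 + j0.8509 Ω = 29.01∠1.7° Ω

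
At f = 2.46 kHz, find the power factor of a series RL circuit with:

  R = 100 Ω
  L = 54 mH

Step 1 — Angular frequency: ω = 2π·f = 2π·2460 = 1.546e+04 rad/s.
Step 2 — Component impedances:
  R: Z = R = 100 Ω
  L: Z = jωL = j·1.546e+04·0.054 = 0 + j834.7 Ω
Step 3 — Series combination: Z_total = R + L = 100 + j834.7 Ω = 840.6∠83.2° Ω.
Step 4 — Power factor: PF = cos(φ) = Re(Z)/|Z| = 100/840.6 = 0.119.
Step 5 — Type: Im(Z) = 834.7 ⇒ lagging (phase φ = 83.2°).

PF = 0.119 (lagging, φ = 83.2°)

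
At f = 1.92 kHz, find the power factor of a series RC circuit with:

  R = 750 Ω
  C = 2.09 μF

Step 1 — Angular frequency: ω = 2π·f = 2π·1920 = 1.206e+04 rad/s.
Step 2 — Component impedances:
  R: Z = R = 750 Ω
  C: Z = 1/(jωC) = -j/(ω·C) = 0 - j39.66 Ω
Step 3 — Series combination: Z_total = R + C = 750 - j39.66 Ω = 751∠-3.0° Ω.
Step 4 — Power factor: PF = cos(φ) = Re(Z)/|Z| = 750/751.05 = 0.9986.
Step 5 — Type: Im(Z) = -39.66 ⇒ leading (phase φ = -3.0°).

PF = 0.9986 (leading, φ = -3.0°)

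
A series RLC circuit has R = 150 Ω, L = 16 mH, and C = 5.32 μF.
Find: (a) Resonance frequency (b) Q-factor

Step 1 — Resonance condition Im(Z)=0 gives ω₀ = 1/√(LC).
Step 2 — ω₀ = 1/√(0.016·5.32e-06) = 3428 rad/s.
Step 3 — f₀ = ω₀/(2π) = 545.5 Hz.
Step 4 — Series Q: Q = ω₀L/R = 3428·0.016/150 = 0.3656.

(a) f₀ = 545.5 Hz  (b) Q = 0.3656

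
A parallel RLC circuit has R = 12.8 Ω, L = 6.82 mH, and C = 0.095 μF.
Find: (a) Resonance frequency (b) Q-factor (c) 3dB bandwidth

Step 1 — Resonance: ω₀ = 1/√(LC) = 1/√(0.00682·9.5e-08) = 3.929e+04 rad/s.
Step 2 — f₀ = ω₀/(2π) = 6253 Hz.
Step 3 — Parallel Q: Q = R/(ω₀L) = 12.8/(3.929e+04·0.00682) = 0.04777.
Step 4 — Bandwidth: Δω = ω₀/Q = 8.224e+05 rad/s; BW = Δω/(2π) = 1.309e+05 Hz.

(a) f₀ = 6253 Hz  (b) Q = 0.04777  (c) BW = 1.309e+05 Hz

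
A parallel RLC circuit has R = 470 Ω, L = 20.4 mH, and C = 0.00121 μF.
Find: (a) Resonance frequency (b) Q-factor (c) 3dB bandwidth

Step 1 — Resonance: ω₀ = 1/√(LC) = 1/√(0.0204·1.21e-09) = 2.013e+05 rad/s.
Step 2 — f₀ = ω₀/(2π) = 3.203e+04 Hz.
Step 3 — Parallel Q: Q = R/(ω₀L) = 470/(2.013e+05·0.0204) = 0.1145.
Step 4 — Bandwidth: Δω = ω₀/Q = 1.758e+06 rad/s; BW = Δω/(2π) = 2.799e+05 Hz.

(a) f₀ = 3.203e+04 Hz  (b) Q = 0.1145  (c) BW = 2.799e+05 Hz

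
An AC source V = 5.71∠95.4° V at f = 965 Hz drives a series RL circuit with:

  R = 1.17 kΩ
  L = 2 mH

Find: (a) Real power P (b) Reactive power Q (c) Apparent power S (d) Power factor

Step 1 — Angular frequency: ω = 2π·f = 2π·965 = 6063 rad/s.
Step 2 — Component impedances:
  R: Z = R = 1170 Ω
  L: Z = jωL = j·6063·0.002 = 0 + j12.13 Ω
Step 3 — Series combination: Z_total = R + L = 1170 + j12.13 Ω = 1170∠0.6° Ω.
Step 4 — Source phasor: V = 5.71∠95.4° V = -0.5374 + j5.685 V.
Step 5 — Current: I = V / Z = -0.0004089 + j0.004863 A = 0.00488∠94.8° A.
Step 6 — Complex power: S = V·I* = 0.02786 + j0.0002888 VA.
Step 7 — Real power: P = Re(S) = 0.02786 W.
Step 8 — Reactive power: Q = Im(S) = 0.0002888 VAR.
Step 9 — Apparent power: |S| = 0.02787 VA.
Step 10 — Power factor: PF = P/|S| = 0.9999 (lagging).

(a) P = 0.02786 W  (b) Q = 0.0002888 VAR  (c) S = 0.02787 VA  (d) PF = 0.9999 (lagging)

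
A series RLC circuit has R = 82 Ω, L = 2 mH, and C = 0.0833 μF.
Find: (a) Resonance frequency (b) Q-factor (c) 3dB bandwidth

Step 1 — Resonance condition Im(Z)=0 gives ω₀ = 1/√(LC).
Step 2 — ω₀ = 1/√(0.002·8.33e-08) = 7.748e+04 rad/s.
Step 3 — f₀ = ω₀/(2π) = 1.233e+04 Hz.
Step 4 — Series Q: Q = ω₀L/R = 7.748e+04·0.002/82 = 1.89.
Step 5 — 3dB bandwidth: Δω = ω₀/Q = 4.1e+04 rad/s; BW = Δω/(2π) = 6525 Hz.

(a) f₀ = 1.233e+04 Hz  (b) Q = 1.89  (c) BW = 6525 Hz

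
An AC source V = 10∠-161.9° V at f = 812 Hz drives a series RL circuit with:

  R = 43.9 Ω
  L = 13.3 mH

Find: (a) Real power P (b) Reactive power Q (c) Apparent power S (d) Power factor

Step 1 — Angular frequency: ω = 2π·f = 2π·812 = 5102 rad/s.
Step 2 — Component impedances:
  R: Z = R = 43.9 Ω
  L: Z = jωL = j·5102·0.0133 = 0 + j67.86 Ω
Step 3 — Series combination: Z_total = R + L = 43.9 + j67.86 Ω = 80.82∠57.1° Ω.
Step 4 — Source phasor: V = 10∠-161.9° V = -9.505 - j3.107 V.
Step 5 — Current: I = V / Z = -0.09616 + j0.07787 A = 0.1237∠141.0° A.
Step 6 — Complex power: S = V·I* = 0.6721 + j1.039 VA.
Step 7 — Real power: P = Re(S) = 0.6721 W.
Step 8 — Reactive power: Q = Im(S) = 1.039 VAR.
Step 9 — Apparent power: |S| = 1.237 VA.
Step 10 — Power factor: PF = P/|S| = 0.5432 (lagging).

(a) P = 0.6721 W  (b) Q = 1.039 VAR  (c) S = 1.237 VA  (d) PF = 0.5432 (lagging)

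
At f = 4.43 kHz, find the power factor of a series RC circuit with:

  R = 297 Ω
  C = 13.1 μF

Step 1 — Angular frequency: ω = 2π·f = 2π·4430 = 2.783e+04 rad/s.
Step 2 — Component impedances:
  R: Z = R = 297 Ω
  C: Z = 1/(jωC) = -j/(ω·C) = 0 - j2.742 Ω
Step 3 — Series combination: Z_total = R + C = 297 - j2.742 Ω = 297∠-0.5° Ω.
Step 4 — Power factor: PF = cos(φ) = Re(Z)/|Z| = 297/297 = 1.
Step 5 — Type: Im(Z) = -2.742 ⇒ leading (phase φ = -0.5°).

PF = 1 (leading, φ = -0.5°)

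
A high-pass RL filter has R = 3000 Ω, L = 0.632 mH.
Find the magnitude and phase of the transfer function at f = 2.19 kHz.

Step 1 — Angular frequency: ω = 2π·2190 = 1.376e+04 rad/s.
Step 2 — Transfer function: H(jω) = jωL/(R + jωL).
Step 3 — Numerator jωL = j·8.696; denominator R + jωL = 3000 + j8.696.
Step 4 — H = 8.403e-06 + j0.002899.
Step 5 — Magnitude: |H| = 0.002899 (-50.8 dB); phase: φ = 89.8°.

|H| = 0.002899 (-50.8 dB), φ = 89.8°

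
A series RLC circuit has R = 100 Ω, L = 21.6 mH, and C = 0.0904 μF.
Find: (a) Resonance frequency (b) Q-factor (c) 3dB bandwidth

Step 1 — Resonance condition Im(Z)=0 gives ω₀ = 1/√(LC).
Step 2 — ω₀ = 1/√(0.0216·9.04e-08) = 2.263e+04 rad/s.
Step 3 — f₀ = ω₀/(2π) = 3602 Hz.
Step 4 — Series Q: Q = ω₀L/R = 2.263e+04·0.0216/100 = 4.888.
Step 5 — 3dB bandwidth: Δω = ω₀/Q = 4630 rad/s; BW = Δω/(2π) = 736.8 Hz.

(a) f₀ = 3602 Hz  (b) Q = 4.888  (c) BW = 736.8 Hz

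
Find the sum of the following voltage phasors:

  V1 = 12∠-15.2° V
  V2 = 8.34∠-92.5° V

Step 1 — Convert each phasor to rectangular form:
  V1 = 12·(cos(-15.2°) + j·sin(-15.2°)) = 11.58 - j3.146 V
  V2 = 8.34·(cos(-92.5°) + j·sin(-92.5°)) = -0.3638 - j8.332 V
Step 2 — Sum components: V_total = 11.22 - j11.48 V.
Step 3 — Convert to polar: |V_total| = 16.05 V, ∠V_total = -45.7°.

V_total = 16.05∠-45.7° V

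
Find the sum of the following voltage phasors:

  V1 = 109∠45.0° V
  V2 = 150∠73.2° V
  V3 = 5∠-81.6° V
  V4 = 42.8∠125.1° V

Step 1 — Convert each phasor to rectangular form:
  V1 = 109·(cos(45.0°) + j·sin(45.0°)) = 77.07 + j77.07 V
  V2 = 150·(cos(73.2°) + j·sin(73.2°)) = 43.35 + j143.6 V
  V3 = 5·(cos(-81.6°) + j·sin(-81.6°)) = 0.7304 - j4.946 V
  V4 = 42.8·(cos(125.1°) + j·sin(125.1°)) = -24.61 + j35.02 V
Step 2 — Sum components: V_total = 96.55 + j250.7 V.
Step 3 — Convert to polar: |V_total| = 268.7 V, ∠V_total = 68.9°.

V_total = 268.7∠68.9° V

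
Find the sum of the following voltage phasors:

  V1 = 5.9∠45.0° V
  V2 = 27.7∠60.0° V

Step 1 — Convert each phasor to rectangular form:
  V1 = 5.9·(cos(45.0°) + j·sin(45.0°)) = 4.172 + j4.172 V
  V2 = 27.7·(cos(60.0°) + j·sin(60.0°)) = 13.85 + j23.99 V
Step 2 — Sum components: V_total = 18.02 + j28.16 V.
Step 3 — Convert to polar: |V_total| = 33.43 V, ∠V_total = 57.4°.

V_total = 33.43∠57.4° V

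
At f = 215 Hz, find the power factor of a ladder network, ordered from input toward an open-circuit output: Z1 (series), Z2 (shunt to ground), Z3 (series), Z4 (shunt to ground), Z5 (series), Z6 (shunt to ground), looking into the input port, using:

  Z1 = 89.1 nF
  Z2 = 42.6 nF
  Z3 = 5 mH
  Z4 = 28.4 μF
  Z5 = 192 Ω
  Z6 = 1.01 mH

Step 1 — Angular frequency: ω = 2π·f = 2π·215 = 1351 rad/s.
Step 2 — Component impedances:
  Z1: Z = 1/(jωC) = -j/(ω·C) = 0 - j8308 Ω
  Z2: Z = 1/(jωC) = -j/(ω·C) = 0 - j1.738e+04 Ω
  Z3: Z = jωL = j·1351·0.005 = 0 + j6.754 Ω
  Z4: Z = 1/(jωC) = -j/(ω·C) = 0 - j26.07 Ω
  Z5: Z = R = 192 Ω
  Z6: Z = jωL = j·1351·0.00101 = 0 + j1.364 Ω
Step 3 — Ladder network (open output): work backward from the far end, alternating series and parallel combinations. Z_in = 3.473 - j8327 Ω = 8327∠-90.0° Ω.
Step 4 — Power factor: PF = cos(φ) = Re(Z)/|Z| = 3.473/8327 = 0.0004171.
Step 5 — Type: Im(Z) = -8327 ⇒ leading (phase φ = -90.0°).

PF = 0.0004171 (leading, φ = -90.0°)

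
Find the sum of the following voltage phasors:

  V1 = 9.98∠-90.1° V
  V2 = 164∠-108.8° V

Step 1 — Convert each phasor to rectangular form:
  V1 = 9.98·(cos(-90.1°) + j·sin(-90.1°)) = -0.01742 - j9.98 V
  V2 = 164·(cos(-108.8°) + j·sin(-108.8°)) = -52.85 - j155.3 V
Step 2 — Sum components: V_total = -52.87 - j165.2 V.
Step 3 — Convert to polar: |V_total| = 173.5 V, ∠V_total = -107.7°.

V_total = 173.5∠-107.7° V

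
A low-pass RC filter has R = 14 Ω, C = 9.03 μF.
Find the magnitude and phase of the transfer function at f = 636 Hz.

Step 1 — Angular frequency: ω = 2π·636 = 3996 rad/s.
Step 2 — Transfer function: H(jω) = 1/(1 + jωRC).
Step 3 — Denominator: 1 + jωRC = 1 + j·3996·14·9.03e-06 = 1 + j0.5052.
Step 4 — H = 0.7967 - j0.4025.
Step 5 — Magnitude: |H| = 0.8926 (-1.0 dB); phase: φ = -26.8°.

|H| = 0.8926 (-1.0 dB), φ = -26.8°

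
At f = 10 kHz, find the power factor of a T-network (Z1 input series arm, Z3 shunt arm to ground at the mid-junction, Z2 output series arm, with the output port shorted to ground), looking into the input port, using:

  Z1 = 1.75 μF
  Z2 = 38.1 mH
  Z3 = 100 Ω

Step 1 — Angular frequency: ω = 2π·f = 2π·1e+04 = 6.283e+04 rad/s.
Step 2 — Component impedances:
  Z1: Z = 1/(jωC) = -j/(ω·C) = 0 - j9.095 Ω
  Z2: Z = jωL = j·6.283e+04·0.0381 = 0 + j2394 Ω
  Z3: Z = R = 100 Ω
Step 3 — With the output port shorted to ground, the output series arm Z2 runs from the junction to ground; the shunt arm Z3 also runs from the junction to ground. They appear in parallel: Z3 || Z2 = 99.83 + j4.17 Ω.
Step 4 — Series with input arm Z1: Z_in = Z1 + (Z3 || Z2) = 99.83 - j4.925 Ω = 99.95∠-2.8° Ω.
Step 5 — Power factor: PF = cos(φ) = Re(Z)/|Z| = 99.83/99.95 = 0.9988.
Step 6 — Type: Im(Z) = -4.925 ⇒ leading (phase φ = -2.8°).

PF = 0.9988 (leading, φ = -2.8°)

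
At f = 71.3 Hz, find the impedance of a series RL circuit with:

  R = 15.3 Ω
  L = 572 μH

Step 1 — Angular frequency: ω = 2π·f = 2π·71.3 = 448 rad/s.
Step 2 — Component impedances:
  R: Z = R = 15.3 Ω
  L: Z = jωL = j·448·0.000572 = 0 + j0.2563 Ω
Step 3 — Series combination: Z_total = R + L = 15.3 + j0.2563 Ω = 15.3∠1.0° Ω.

Z = 15.3 + j0.2563 Ω = 15.3∠1.0° Ω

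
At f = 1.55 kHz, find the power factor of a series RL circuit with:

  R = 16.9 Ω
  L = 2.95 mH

Step 1 — Angular frequency: ω = 2π·f = 2π·1550 = 9739 rad/s.
Step 2 — Component impedances:
  R: Z = R = 16.9 Ω
  L: Z = jωL = j·9739·0.00295 = 0 + j28.73 Ω
Step 3 — Series combination: Z_total = R + L = 16.9 + j28.73 Ω = 33.33∠59.5° Ω.
Step 4 — Power factor: PF = cos(φ) = Re(Z)/|Z| = 16.9/33.332 = 0.507.
Step 5 — Type: Im(Z) = 28.73 ⇒ lagging (phase φ = 59.5°).

PF = 0.507 (lagging, φ = 59.5°)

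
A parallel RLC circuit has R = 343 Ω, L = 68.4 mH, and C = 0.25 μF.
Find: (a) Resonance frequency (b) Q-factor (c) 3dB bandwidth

Step 1 — Resonance: ω₀ = 1/√(LC) = 1/√(0.0684·2.5e-07) = 7647 rad/s.
Step 2 — f₀ = ω₀/(2π) = 1217 Hz.
Step 3 — Parallel Q: Q = R/(ω₀L) = 343/(7647·0.0684) = 0.6557.
Step 4 — Bandwidth: Δω = ω₀/Q = 1.166e+04 rad/s; BW = Δω/(2π) = 1856 Hz.

(a) f₀ = 1217 Hz  (b) Q = 0.6557  (c) BW = 1856 Hz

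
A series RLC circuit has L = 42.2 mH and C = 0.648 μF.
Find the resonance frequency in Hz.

Step 1 — Resonance condition Im(Z)=0 gives ω₀ = 1/√(LC).
Step 2 — ω₀ = 1/√(0.0422·6.48e-07) = 6047 rad/s.
Step 3 — f₀ = ω₀/(2π) = 962.4 Hz.

f₀ = 962.4 Hz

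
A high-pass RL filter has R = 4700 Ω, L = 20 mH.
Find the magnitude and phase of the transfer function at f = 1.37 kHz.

Step 1 — Angular frequency: ω = 2π·1370 = 8608 rad/s.
Step 2 — Transfer function: H(jω) = jωL/(R + jωL).
Step 3 — Numerator jωL = j·172.2; denominator R + jωL = 4700 + j172.2.
Step 4 — H = 0.00134 + j0.03658.
Step 5 — Magnitude: |H| = 0.03661 (-28.7 dB); phase: φ = 87.9°.

|H| = 0.03661 (-28.7 dB), φ = 87.9°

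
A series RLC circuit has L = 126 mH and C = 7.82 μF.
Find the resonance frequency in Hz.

Step 1 — Resonance condition Im(Z)=0 gives ω₀ = 1/√(LC).
Step 2 — ω₀ = 1/√(0.126·7.82e-06) = 1007 rad/s.
Step 3 — f₀ = ω₀/(2π) = 160.3 Hz.

f₀ = 160.3 Hz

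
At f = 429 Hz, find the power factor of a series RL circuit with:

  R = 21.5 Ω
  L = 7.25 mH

Step 1 — Angular frequency: ω = 2π·f = 2π·429 = 2695 rad/s.
Step 2 — Component impedances:
  R: Z = R = 21.5 Ω
  L: Z = jωL = j·2695·0.00725 = 0 + j19.54 Ω
Step 3 — Series combination: Z_total = R + L = 21.5 + j19.54 Ω = 29.05∠42.3° Ω.
Step 4 — Power factor: PF = cos(φ) = Re(Z)/|Z| = 21.5/29.054 = 0.74.
Step 5 — Type: Im(Z) = 19.54 ⇒ lagging (phase φ = 42.3°).

PF = 0.74 (lagging, φ = 42.3°)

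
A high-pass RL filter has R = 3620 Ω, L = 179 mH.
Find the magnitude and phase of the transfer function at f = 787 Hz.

Step 1 — Angular frequency: ω = 2π·787 = 4945 rad/s.
Step 2 — Transfer function: H(jω) = jωL/(R + jωL).
Step 3 — Numerator jωL = j·885.1; denominator R + jωL = 3620 + j885.1.
Step 4 — H = 0.05641 + j0.2307.
Step 5 — Magnitude: |H| = 0.2375 (-12.5 dB); phase: φ = 76.3°.

|H| = 0.2375 (-12.5 dB), φ = 76.3°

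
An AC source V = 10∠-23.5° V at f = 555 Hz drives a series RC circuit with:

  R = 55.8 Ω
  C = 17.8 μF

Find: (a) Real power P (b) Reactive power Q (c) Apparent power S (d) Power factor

Step 1 — Angular frequency: ω = 2π·f = 2π·555 = 3487 rad/s.
Step 2 — Component impedances:
  R: Z = R = 55.8 Ω
  C: Z = 1/(jωC) = -j/(ω·C) = 0 - j16.11 Ω
Step 3 — Series combination: Z_total = R + C = 55.8 - j16.11 Ω = 58.08∠-16.1° Ω.
Step 4 — Source phasor: V = 10∠-23.5° V = 9.171 - j3.987 V.
Step 5 — Current: I = V / Z = 0.1707 - j0.02216 A = 0.1722∠-7.4° A.
Step 6 — Complex power: S = V·I* = 1.654 - j0.4776 VA.
Step 7 — Real power: P = Re(S) = 1.654 W.
Step 8 — Reactive power: Q = Im(S) = -0.4776 VAR.
Step 9 — Apparent power: |S| = 1.722 VA.
Step 10 — Power factor: PF = P/|S| = 0.9608 (leading).

(a) P = 1.654 W  (b) Q = -0.4776 VAR  (c) S = 1.722 VA  (d) PF = 0.9608 (leading)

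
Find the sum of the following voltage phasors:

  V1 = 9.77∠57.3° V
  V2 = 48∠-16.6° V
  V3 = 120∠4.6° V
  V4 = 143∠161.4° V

Step 1 — Convert each phasor to rectangular form:
  V1 = 9.77·(cos(57.3°) + j·sin(57.3°)) = 5.278 + j8.222 V
  V2 = 48·(cos(-16.6°) + j·sin(-16.6°)) = 46 - j13.71 V
  V3 = 120·(cos(4.6°) + j·sin(4.6°)) = 119.6 + j9.624 V
  V4 = 143·(cos(161.4°) + j·sin(161.4°)) = -135.5 + j45.61 V
Step 2 — Sum components: V_total = 35.36 + j49.74 V.
Step 3 — Convert to polar: |V_total| = 61.03 V, ∠V_total = 54.6°.

V_total = 61.03∠54.6° V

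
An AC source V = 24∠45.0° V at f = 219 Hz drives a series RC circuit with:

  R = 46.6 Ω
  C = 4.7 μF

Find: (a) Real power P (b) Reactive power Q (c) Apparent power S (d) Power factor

Step 1 — Angular frequency: ω = 2π·f = 2π·219 = 1376 rad/s.
Step 2 — Component impedances:
  R: Z = R = 46.6 Ω
  C: Z = 1/(jωC) = -j/(ω·C) = 0 - j154.6 Ω
Step 3 — Series combination: Z_total = R + C = 46.6 - j154.6 Ω = 161.5∠-73.2° Ω.
Step 4 — Source phasor: V = 24∠45.0° V = 16.97 + j16.97 V.
Step 5 — Current: I = V / Z = -0.07029 + j0.1309 A = 0.1486∠118.2° A.
Step 6 — Complex power: S = V·I* = 1.029 - j3.415 VA.
Step 7 — Real power: P = Re(S) = 1.029 W.
Step 8 — Reactive power: Q = Im(S) = -3.415 VAR.
Step 9 — Apparent power: |S| = 3.567 VA.
Step 10 — Power factor: PF = P/|S| = 0.2886 (leading).

(a) P = 1.029 W  (b) Q = -3.415 VAR  (c) S = 3.567 VA  (d) PF = 0.2886 (leading)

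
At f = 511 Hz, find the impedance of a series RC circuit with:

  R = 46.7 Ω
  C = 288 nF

Step 1 — Angular frequency: ω = 2π·f = 2π·511 = 3211 rad/s.
Step 2 — Component impedances:
  R: Z = R = 46.7 Ω
  C: Z = 1/(jωC) = -j/(ω·C) = 0 - j1081 Ω
Step 3 — Series combination: Z_total = R + C = 46.7 - j1081 Ω = 1082∠-87.5° Ω.

Z = 46.7 - j1081 Ω = 1082∠-87.5° Ω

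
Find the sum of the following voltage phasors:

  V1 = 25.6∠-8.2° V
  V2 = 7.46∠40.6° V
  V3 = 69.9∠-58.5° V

Step 1 — Convert each phasor to rectangular form:
  V1 = 25.6·(cos(-8.2°) + j·sin(-8.2°)) = 25.34 - j3.651 V
  V2 = 7.46·(cos(40.6°) + j·sin(40.6°)) = 5.664 + j4.855 V
  V3 = 69.9·(cos(-58.5°) + j·sin(-58.5°)) = 36.52 - j59.6 V
Step 2 — Sum components: V_total = 67.53 - j58.4 V.
Step 3 — Convert to polar: |V_total| = 89.27 V, ∠V_total = -40.9°.

V_total = 89.27∠-40.9° V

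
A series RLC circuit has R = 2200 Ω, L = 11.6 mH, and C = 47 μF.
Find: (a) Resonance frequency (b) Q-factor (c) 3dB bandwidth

Step 1 — Resonance condition Im(Z)=0 gives ω₀ = 1/√(LC).
Step 2 — ω₀ = 1/√(0.0116·4.7e-05) = 1354 rad/s.
Step 3 — f₀ = ω₀/(2π) = 215.5 Hz.
Step 4 — Series Q: Q = ω₀L/R = 1354·0.0116/2200 = 0.007141.
Step 5 — 3dB bandwidth: Δω = ω₀/Q = 1.897e+05 rad/s; BW = Δω/(2π) = 3.018e+04 Hz.

(a) f₀ = 215.5 Hz  (b) Q = 0.007141  (c) BW = 3.018e+04 Hz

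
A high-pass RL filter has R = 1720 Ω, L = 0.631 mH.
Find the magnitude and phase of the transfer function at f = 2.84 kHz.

Step 1 — Angular frequency: ω = 2π·2840 = 1.784e+04 rad/s.
Step 2 — Transfer function: H(jω) = jωL/(R + jωL).
Step 3 — Numerator jωL = j·11.26; denominator R + jωL = 1720 + j11.26.
Step 4 — H = 4.285e-05 + j0.006546.
Step 5 — Magnitude: |H| = 0.006546 (-43.7 dB); phase: φ = 89.6°.

|H| = 0.006546 (-43.7 dB), φ = 89.6°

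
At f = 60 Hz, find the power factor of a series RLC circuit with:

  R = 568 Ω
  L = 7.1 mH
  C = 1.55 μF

Step 1 — Angular frequency: ω = 2π·f = 2π·60 = 377 rad/s.
Step 2 — Component impedances:
  R: Z = R = 568 Ω
  L: Z = jωL = j·377·0.0071 = 0 + j2.677 Ω
  C: Z = 1/(jωC) = -j/(ω·C) = 0 - j1711 Ω
Step 3 — Series combination: Z_total = R + L + C = 568 - j1709 Ω = 1801∠-71.6° Ω.
Step 4 — Power factor: PF = cos(φ) = Re(Z)/|Z| = 568/1800.6 = 0.3155.
Step 5 — Type: Im(Z) = -1709 ⇒ leading (phase φ = -71.6°).

PF = 0.3155 (leading, φ = -71.6°)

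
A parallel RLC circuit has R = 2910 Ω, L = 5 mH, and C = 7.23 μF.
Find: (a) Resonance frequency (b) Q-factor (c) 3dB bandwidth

Step 1 — Resonance: ω₀ = 1/√(LC) = 1/√(0.005·7.23e-06) = 5260 rad/s.
Step 2 — f₀ = ω₀/(2π) = 837.1 Hz.
Step 3 — Parallel Q: Q = R/(ω₀L) = 2910/(5260·0.005) = 110.7.
Step 4 — Bandwidth: Δω = ω₀/Q = 47.53 rad/s; BW = Δω/(2π) = 7.565 Hz.

(a) f₀ = 837.1 Hz  (b) Q = 110.7  (c) BW = 7.565 Hz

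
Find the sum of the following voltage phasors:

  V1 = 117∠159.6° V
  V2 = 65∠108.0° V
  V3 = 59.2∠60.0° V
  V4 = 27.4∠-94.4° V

Step 1 — Convert each phasor to rectangular form:
  V1 = 117·(cos(159.6°) + j·sin(159.6°)) = -109.7 + j40.78 V
  V2 = 65·(cos(108.0°) + j·sin(108.0°)) = -20.09 + j61.82 V
  V3 = 59.2·(cos(60.0°) + j·sin(60.0°)) = 29.6 + j51.27 V
  V4 = 27.4·(cos(-94.4°) + j·sin(-94.4°)) = -2.102 - j27.32 V
Step 2 — Sum components: V_total = -102.3 + j126.6 V.
Step 3 — Convert to polar: |V_total| = 162.7 V, ∠V_total = 128.9°.

V_total = 162.7∠128.9° V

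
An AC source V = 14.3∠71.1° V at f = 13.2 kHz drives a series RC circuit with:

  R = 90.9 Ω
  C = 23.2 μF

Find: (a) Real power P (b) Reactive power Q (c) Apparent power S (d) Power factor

Step 1 — Angular frequency: ω = 2π·f = 2π·1.32e+04 = 8.294e+04 rad/s.
Step 2 — Component impedances:
  R: Z = R = 90.9 Ω
  C: Z = 1/(jωC) = -j/(ω·C) = 0 - j0.5197 Ω
Step 3 — Series combination: Z_total = R + C = 90.9 - j0.5197 Ω = 90.9∠-0.3° Ω.
Step 4 — Source phasor: V = 14.3∠71.1° V = 4.632 + j13.53 V.
Step 5 — Current: I = V / Z = 0.0501 + j0.1491 A = 0.1573∠71.4° A.
Step 6 — Complex power: S = V·I* = 2.25 - j0.01286 VA.
Step 7 — Real power: P = Re(S) = 2.25 W.
Step 8 — Reactive power: Q = Im(S) = -0.01286 VAR.
Step 9 — Apparent power: |S| = 2.25 VA.
Step 10 — Power factor: PF = P/|S| = 1 (leading).

(a) P = 2.25 W  (b) Q = -0.01286 VAR  (c) S = 2.25 VA  (d) PF = 1 (leading)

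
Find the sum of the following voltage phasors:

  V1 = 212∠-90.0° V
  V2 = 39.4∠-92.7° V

Step 1 — Convert each phasor to rectangular form:
  V1 = 212·(cos(-90.0°) + j·sin(-90.0°)) = 0 - j212 V
  V2 = 39.4·(cos(-92.7°) + j·sin(-92.7°)) = -1.856 - j39.36 V
Step 2 — Sum components: V_total = -1.856 - j251.4 V.
Step 3 — Convert to polar: |V_total| = 251.4 V, ∠V_total = -90.4°.

V_total = 251.4∠-90.4° V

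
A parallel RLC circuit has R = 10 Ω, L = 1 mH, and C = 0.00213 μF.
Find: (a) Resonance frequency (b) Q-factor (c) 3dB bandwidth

Step 1 — Resonance: ω₀ = 1/√(LC) = 1/√(0.001·2.13e-09) = 6.852e+05 rad/s.
Step 2 — f₀ = ω₀/(2π) = 1.091e+05 Hz.
Step 3 — Parallel Q: Q = R/(ω₀L) = 10/(6.852e+05·0.001) = 0.01459.
Step 4 — Bandwidth: Δω = ω₀/Q = 4.695e+07 rad/s; BW = Δω/(2π) = 7.472e+06 Hz.

(a) f₀ = 1.091e+05 Hz  (b) Q = 0.01459  (c) BW = 7.472e+06 Hz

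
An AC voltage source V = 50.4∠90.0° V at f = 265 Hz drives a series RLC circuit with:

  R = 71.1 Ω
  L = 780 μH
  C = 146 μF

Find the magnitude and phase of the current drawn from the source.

Step 1 — Angular frequency: ω = 2π·f = 2π·265 = 1665 rad/s.
Step 2 — Component impedances:
  R: Z = R = 71.1 Ω
  L: Z = jωL = j·1665·0.00078 = 0 + j1.299 Ω
  C: Z = 1/(jωC) = -j/(ω·C) = 0 - j4.114 Ω
Step 3 — Series combination: Z_total = R + L + C = 71.1 - j2.815 Ω = 71.16∠-2.3° Ω.
Step 4 — Source phasor: V = 50.4∠90.0° V = 0 + j50.4 V.
Step 5 — Ohm's law: I = V / Z_total = (0 + j50.4) / (71.1 - j2.815) = -0.02802 + j0.7078 A.
Step 6 — Convert to polar: |I| = 0.7083 A, ∠I = 92.3°.

I = 0.7083∠92.3° A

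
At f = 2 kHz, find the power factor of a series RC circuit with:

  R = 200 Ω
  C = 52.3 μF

Step 1 — Angular frequency: ω = 2π·f = 2π·2000 = 1.257e+04 rad/s.
Step 2 — Component impedances:
  R: Z = R = 200 Ω
  C: Z = 1/(jωC) = -j/(ω·C) = 0 - j1.522 Ω
Step 3 — Series combination: Z_total = R + C = 200 - j1.522 Ω = 200∠-0.4° Ω.
Step 4 — Power factor: PF = cos(φ) = Re(Z)/|Z| = 200/200 = 1.
Step 5 — Type: Im(Z) = -1.522 ⇒ leading (phase φ = -0.4°).

PF = 1 (leading, φ = -0.4°)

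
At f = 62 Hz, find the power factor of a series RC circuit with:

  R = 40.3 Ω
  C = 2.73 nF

Step 1 — Angular frequency: ω = 2π·f = 2π·62 = 389.6 rad/s.
Step 2 — Component impedances:
  R: Z = R = 40.3 Ω
  C: Z = 1/(jωC) = -j/(ω·C) = 0 - j9.403e+05 Ω
Step 3 — Series combination: Z_total = R + C = 40.3 - j9.403e+05 Ω = 9.403e+05∠-90.0° Ω.
Step 4 — Power factor: PF = cos(φ) = Re(Z)/|Z| = 40.3/9.403e+05 = 4.286e-05.
Step 5 — Type: Im(Z) = -9.403e+05 ⇒ leading (phase φ = -90.0°).

PF = 4.286e-05 (leading, φ = -90.0°)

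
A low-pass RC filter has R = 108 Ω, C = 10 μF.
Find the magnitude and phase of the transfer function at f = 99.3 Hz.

Step 1 — Angular frequency: ω = 2π·99.3 = 623.9 rad/s.
Step 2 — Transfer function: H(jω) = 1/(1 + jωRC).
Step 3 — Denominator: 1 + jωRC = 1 + j·623.9·108·1e-05 = 1 + j0.6738.
Step 4 — H = 0.6877 - j0.4634.
Step 5 — Magnitude: |H| = 0.8293 (-1.6 dB); phase: φ = -34.0°.

|H| = 0.8293 (-1.6 dB), φ = -34.0°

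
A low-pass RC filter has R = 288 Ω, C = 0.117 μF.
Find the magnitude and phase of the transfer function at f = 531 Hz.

Step 1 — Angular frequency: ω = 2π·531 = 3336 rad/s.
Step 2 — Transfer function: H(jω) = 1/(1 + jωRC).
Step 3 — Denominator: 1 + jωRC = 1 + j·3336·288·1.17e-07 = 1 + j0.1124.
Step 4 — H = 0.9875 - j0.111.
Step 5 — Magnitude: |H| = 0.9937 (-0.1 dB); phase: φ = -6.4°.

|H| = 0.9937 (-0.1 dB), φ = -6.4°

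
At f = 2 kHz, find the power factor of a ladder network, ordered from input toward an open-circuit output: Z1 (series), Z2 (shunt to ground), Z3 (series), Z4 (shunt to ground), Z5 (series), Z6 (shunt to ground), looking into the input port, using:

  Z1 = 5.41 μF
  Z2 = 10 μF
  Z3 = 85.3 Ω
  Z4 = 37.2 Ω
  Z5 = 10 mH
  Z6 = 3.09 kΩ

Step 1 — Angular frequency: ω = 2π·f = 2π·2000 = 1.257e+04 rad/s.
Step 2 — Component impedances:
  Z1: Z = 1/(jωC) = -j/(ω·C) = 0 - j14.71 Ω
  Z2: Z = 1/(jωC) = -j/(ω·C) = 0 - j7.958 Ω
  Z3: Z = R = 85.3 Ω
  Z4: Z = R = 37.2 Ω
  Z5: Z = jωL = j·1.257e+04·0.01 = 0 + j125.7 Ω
  Z6: Z = R = 3090 Ω
Step 3 — Ladder network (open output): work backward from the far end, alternating series and parallel combinations. Z_in = 0.5166 - j22.63 Ω = 22.64∠-88.7° Ω.
Step 4 — Power factor: PF = cos(φ) = Re(Z)/|Z| = 0.5166/22.64 = 0.02282.
Step 5 — Type: Im(Z) = -22.63 ⇒ leading (phase φ = -88.7°).

PF = 0.02282 (leading, φ = -88.7°)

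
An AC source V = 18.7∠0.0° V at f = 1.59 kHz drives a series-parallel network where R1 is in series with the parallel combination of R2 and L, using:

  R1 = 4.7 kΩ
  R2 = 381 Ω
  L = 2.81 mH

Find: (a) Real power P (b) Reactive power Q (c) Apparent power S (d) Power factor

Step 1 — Angular frequency: ω = 2π·f = 2π·1590 = 9990 rad/s.
Step 2 — Component impedances:
  R1: Z = R = 4700 Ω
  R2: Z = R = 381 Ω
  L: Z = jωL = j·9990·0.00281 = 0 + j28.07 Ω
Step 3 — Parallel branch: R2 || L = 1/(1/R2 + 1/L) = 2.057 + j27.92 Ω.
Step 4 — Series with R1: Z_total = R1 + (R2 || L) = 4702 + j27.92 Ω = 4702∠0.3° Ω.
Step 5 — Source phasor: V = 18.7∠0.0° V = 18.7 V.
Step 6 — Current: I = V / Z = 0.003977 - j2.361e-05 A = 0.003977∠-0.3° A.
Step 7 — Complex power: S = V·I* = 0.07437 + j0.0004416 VA.
Step 8 — Real power: P = Re(S) = 0.07437 W.
Step 9 — Reactive power: Q = Im(S) = 0.0004416 VAR.
Step 10 — Apparent power: |S| = 0.07437 VA.
Step 11 — Power factor: PF = P/|S| = 1 (lagging).

(a) P = 0.07437 W  (b) Q = 0.0004416 VAR  (c) S = 0.07437 VA  (d) PF = 1 (lagging)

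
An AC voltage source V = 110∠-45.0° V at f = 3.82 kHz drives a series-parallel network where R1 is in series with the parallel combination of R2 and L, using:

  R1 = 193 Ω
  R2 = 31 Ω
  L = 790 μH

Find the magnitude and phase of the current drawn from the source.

Step 1 — Angular frequency: ω = 2π·f = 2π·3820 = 2.4e+04 rad/s.
Step 2 — Component impedances:
  R1: Z = R = 193 Ω
  R2: Z = R = 31 Ω
  L: Z = jωL = j·2.4e+04·0.00079 = 0 + j18.96 Ω
Step 3 — Parallel branch: R2 || L = 1/(1/R2 + 1/L) = 8.44 + j13.8 Ω.
Step 4 — Series with R1: Z_total = R1 + (R2 || L) = 201.4 + j13.8 Ω = 201.9∠3.9° Ω.
Step 5 — Source phasor: V = 110∠-45.0° V = 77.78 - j77.78 V.
Step 6 — Ohm's law: I = V / Z_total = (77.78 - j77.78) / (201.4 + j13.8) = 0.358 - j0.4107 A.
Step 7 — Convert to polar: |I| = 0.5448 A, ∠I = -48.9°.

I = 0.5448∠-48.9° A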